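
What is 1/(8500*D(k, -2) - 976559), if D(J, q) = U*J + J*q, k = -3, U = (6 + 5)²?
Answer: -1/4011059 ≈ -2.4931e-7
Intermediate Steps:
U = 121 (U = 11² = 121)
D(J, q) = 121*J + J*q
1/(8500*D(k, -2) - 976559) = 1/(8500*(-3*(121 - 2)) - 976559) = 1/(8500*(-3*119) - 976559) = 1/(8500*(-357) - 976559) = 1/(-3034500 - 976559) = 1/(-4011059) = -1/4011059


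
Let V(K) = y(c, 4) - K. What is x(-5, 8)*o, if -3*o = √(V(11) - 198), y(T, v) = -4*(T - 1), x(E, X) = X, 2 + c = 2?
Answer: -8*I*√205/3 ≈ -38.181*I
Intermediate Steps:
c = 0 (c = -2 + 2 = 0)
y(T, v) = 4 - 4*T (y(T, v) = -4*(-1 + T) = 4 - 4*T)
V(K) = 4 - K (V(K) = (4 - 4*0) - K = (4 + 0) - K = 4 - K)
o = -I*√205/3 (o = -√((4 - 1*11) - 198)/3 = -√((4 - 11) - 198)/3 = -√(-7 - 198)/3 = -I*√205/3 ≈ -4.7726*I)
x(-5, 8)*o = 8*(-I*√205/3) = -8*I*√205/3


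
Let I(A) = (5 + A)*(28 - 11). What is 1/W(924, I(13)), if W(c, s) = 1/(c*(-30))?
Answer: -27720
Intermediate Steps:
I(A) = 85 + 17*A (I(A) = (5 + A)*17 = 85 + 17*A)
W(c, s) = -1/(30*c) (W(c, s) = 1/(-30*c) = -1/(30*c))
1/W(924, I(13)) = 1/(-1/30/924) = 1/(-1/30*1/924) = 1/(-1/27720) = -27720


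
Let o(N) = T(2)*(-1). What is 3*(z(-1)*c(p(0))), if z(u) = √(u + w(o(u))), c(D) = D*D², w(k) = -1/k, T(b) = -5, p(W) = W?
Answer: 0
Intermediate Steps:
o(N) = 5 (o(N) = -5*(-1) = 5)
c(D) = D³
z(u) = √(-⅕ + u) (z(u) = √(u - 1/5) = √(u - 1*⅕) = √(u - ⅕) = √(-⅕ + u))
3*(z(-1)*c(p(0))) = 3*((√(-5 + 25*(-1))/5)*0³) = 3*((√(-5 - 25)/5)*0) = 3*((√(-30)/5)*0) = 3*(((I*√30)/5)*0) = 3*((I*√30/5)*0) = 3*0 = 0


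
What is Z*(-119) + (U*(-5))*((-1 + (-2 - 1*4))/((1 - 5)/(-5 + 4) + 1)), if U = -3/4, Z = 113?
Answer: -53809/4 ≈ -13452.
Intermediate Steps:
U = -¾ (U = -3*¼ = -¾ ≈ -0.75000)
Z*(-119) + (U*(-5))*((-1 + (-2 - 1*4))/((1 - 5)/(-5 + 4) + 1)) = 113*(-119) + (-¾*(-5))*((-1 + (-2 - 1*4))/((1 - 5)/(-5 + 4) + 1)) = -13447 + 15*((-1 + (-2 - 4))/(-4/(-1) + 1))/4 = -13447 + 15*((-1 - 6)/(-4*(-1) + 1))/4 = -13447 + 15*(-7/(4 + 1))/4 = -13447 + 15*(-7/5)/4 = -13447 + 15*(-7*⅕)/4 = -13447 + (15/4)*(-7/5) = -13447 - 21/4 = -53809/4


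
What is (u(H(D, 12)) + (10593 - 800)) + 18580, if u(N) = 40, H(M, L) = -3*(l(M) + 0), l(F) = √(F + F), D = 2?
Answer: 28413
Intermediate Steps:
l(F) = √2*√F (l(F) = √(2*F) = √2*√F)
H(M, L) = -3*√2*√M (H(M, L) = -3*(√2*√M + 0) = -3*√2*√M)
(u(H(D, 12)) + (10593 - 800)) + 18580 = (40 + (10593 - 800)) + 18580 = (40 + 9793) + 18580 = 9833 + 18580 = 28413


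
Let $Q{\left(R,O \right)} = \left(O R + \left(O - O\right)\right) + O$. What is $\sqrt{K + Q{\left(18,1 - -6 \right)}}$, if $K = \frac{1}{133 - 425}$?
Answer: $\frac{3 \sqrt{314995}}{146} \approx 11.532$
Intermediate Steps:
$Q{\left(R,O \right)} = O + O R$ ($Q{\left(R,O \right)} = \left(O R + 0\right) + O = O R + O = O + O R$)
$K = - \frac{1}{292}$ ($K = \frac{1}{-292} = - \frac{1}{292} \approx -0.0034247$)
$\sqrt{K + Q{\left(18,1 - -6 \right)}} = \sqrt{- \frac{1}{292} + \left(1 - -6\right) \left(1 + 18\right)} = \sqrt{- \frac{1}{292} + \left(1 + 6\right) 19} = \sqrt{- \frac{1}{292} + 7 \cdot 19} = \sqrt{- \frac{1}{292} + 133} = \sqrt{\frac{38835}{292}} = \frac{3 \sqrt{314995}}{146}$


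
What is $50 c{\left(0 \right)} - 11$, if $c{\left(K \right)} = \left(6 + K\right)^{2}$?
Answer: $1789$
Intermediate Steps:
$50 c{\left(0 \right)} - 11 = 50 \left(6 + 0\right)^{2} - 11 = 50 \cdot 6^{2} - 11 = 50 \cdot 36 - 11 = 1800 - 11 = 1789$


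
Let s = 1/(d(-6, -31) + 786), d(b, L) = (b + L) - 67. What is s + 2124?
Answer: 1448569/682 ≈ 2124.0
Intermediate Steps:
d(b, L) = -67 + L + b (d(b, L) = (L + b) - 67 = -67 + L + b)
s = 1/682 (s = 1/((-67 - 31 - 6) + 786) = 1/(-104 + 786) = 1/682 ≈ 0.0014663)
s + 2124 = 1/682 + 2124 = 1448569/682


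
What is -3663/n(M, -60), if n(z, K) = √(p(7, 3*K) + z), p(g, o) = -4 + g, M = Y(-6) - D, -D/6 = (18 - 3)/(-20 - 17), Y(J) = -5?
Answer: 3663*I*√1517/82 ≈ 1739.9*I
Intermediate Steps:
D = 90/37 (D = -6*(18 - 3)/(-20 - 17) = -90/(-37) = -90*(-1)/37 = -6*(-15/37) = 90/37 ≈ 2.4324)
M = -275/37 (M = -5 - 1*90/37 = -5 - 90/37 = -275/37 ≈ -7.4324)
n(z, K) = √(3 + z) (n(z, K) = √((-4 + 7) + z) = √(3 + z))
-3663/n(M, -60) = -3663/√(3 - 275/37) = -3663*(-I*√1517/82) = -(-3663)*I*√1517/82 = 3663*I*√1517/82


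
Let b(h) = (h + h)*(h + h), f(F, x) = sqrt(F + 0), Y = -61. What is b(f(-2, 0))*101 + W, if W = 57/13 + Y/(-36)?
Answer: -375299/468 ≈ -801.92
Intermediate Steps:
f(F, x) = sqrt(F)
b(h) = 4*h**2 (b(h) = (2*h)*(2*h) = 4*h**2)
W = 2845/468 (W = 57/13 - 61/(-36) = 57*(1/13) - 61*(-1/36) = 57/13 + 61/36 = 2845/468 ≈ 6.0791)
b(f(-2, 0))*101 + W = (4*(sqrt(-2))**2)*101 + 2845/468 = (4*(I*sqrt(2))**2)*101 + 2845/468 = (4*(-2))*101 + 2845/468 = -8*101 + 2845/468 = -808 + 2845/468 = -375299/468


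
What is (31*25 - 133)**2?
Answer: 412164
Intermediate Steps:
(31*25 - 133)**2 = (775 - 133)**2 = 642**2 = 412164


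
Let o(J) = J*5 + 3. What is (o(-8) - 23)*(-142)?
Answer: 8520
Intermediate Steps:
o(J) = 3 + 5*J (o(J) = 5*J + 3 = 3 + 5*J)
(o(-8) - 23)*(-142) = ((3 + 5*(-8)) - 23)*(-142) = ((3 - 40) - 23)*(-142) = (-37 - 23)*(-142) = -60*(-142) = 8520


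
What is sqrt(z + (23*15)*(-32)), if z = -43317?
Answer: I*sqrt(54357) ≈ 233.15*I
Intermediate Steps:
sqrt(z + (23*15)*(-32)) = sqrt(-43317 + (23*15)*(-32)) = sqrt(-43317 + 345*(-32)) = sqrt(-43317 - 11040) = sqrt(-54357) = I*sqrt(54357)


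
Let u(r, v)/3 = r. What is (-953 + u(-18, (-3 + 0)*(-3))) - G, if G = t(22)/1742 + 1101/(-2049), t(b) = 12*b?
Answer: -598827750/594893 ≈ -1006.6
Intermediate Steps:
u(r, v) = 3*r
G = -229501/594893 (G = (12*22)/1742 + 1101/(-2049) = 264*(1/1742) + 1101*(-1/2049) = 132/871 - 367/683 = -229501/594893 ≈ -0.38579)
(-953 + u(-18, (-3 + 0)*(-3))) - G = (-953 + 3*(-18)) - 1*(-229501/594893) = (-953 - 54) + 229501/594893 = -1007 + 229501/594893 = -598827750/594893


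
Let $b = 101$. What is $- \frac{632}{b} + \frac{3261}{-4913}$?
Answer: $- \frac{3434377}{496213} \approx -6.9212$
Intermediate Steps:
$- \frac{632}{b} + \frac{3261}{-4913} = - \frac{632}{101} + \frac{3261}{-4913} = \left(-632\right) \frac{1}{101} + 3261 \left(- \frac{1}{4913}\right) = - \frac{632}{101} - \frac{3261}{4913} = - \frac{3434377}{496213}$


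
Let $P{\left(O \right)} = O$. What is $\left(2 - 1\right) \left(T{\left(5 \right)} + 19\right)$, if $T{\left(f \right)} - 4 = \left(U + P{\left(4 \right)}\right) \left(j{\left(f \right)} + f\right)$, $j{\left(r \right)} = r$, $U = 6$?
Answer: $123$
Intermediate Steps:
$T{\left(f \right)} = 4 + 20 f$ ($T{\left(f \right)} = 4 + \left(6 + 4\right) \left(f + f\right) = 4 + 10 \cdot 2 f = 4 + 20 f$)
$\left(2 - 1\right) \left(T{\left(5 \right)} + 19\right) = \left(2 - 1\right) \left(\left(4 + 20 \cdot 5\right) + 19\right) = \left(2 - 1\right) \left(\left(4 + 100\right) + 19\right) = 1 \left(104 + 19\right) = 1 \cdot 123 = 123$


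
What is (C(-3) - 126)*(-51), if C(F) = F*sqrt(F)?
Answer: 6426 + 153*I*sqrt(3) ≈ 6426.0 + 265.0*I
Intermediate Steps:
C(F) = F**(3/2)
(C(-3) - 126)*(-51) = ((-3)**(3/2) - 126)*(-51) = (-3*I*sqrt(3) - 126)*(-51) = (-126 - 3*I*sqrt(3))*(-51) = 6426 + 153*I*sqrt(3)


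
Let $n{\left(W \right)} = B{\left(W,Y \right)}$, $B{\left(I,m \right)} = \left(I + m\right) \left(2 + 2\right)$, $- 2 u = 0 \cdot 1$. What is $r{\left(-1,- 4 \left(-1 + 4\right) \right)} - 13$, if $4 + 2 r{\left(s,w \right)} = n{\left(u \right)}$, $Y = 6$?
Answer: $-3$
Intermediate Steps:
$u = 0$ ($u = - \frac{0 \cdot 1}{2} = \left(- \frac{1}{2}\right) 0 = 0$)
$B{\left(I,m \right)} = 4 I + 4 m$ ($B{\left(I,m \right)} = \left(I + m\right) 4 = 4 I + 4 m$)
$n{\left(W \right)} = 24 + 4 W$ ($n{\left(W \right)} = 4 W + 4 \cdot 6 = 4 W + 24 = 24 + 4 W$)
$r{\left(s,w \right)} = 10$ ($r{\left(s,w \right)} = -2 + \frac{24 + 4 \cdot 0}{2} = -2 + \frac{24 + 0}{2} = -2 + \frac{1}{2} \cdot 24 = -2 + 12 = 10$)
$r{\left(-1,- 4 \left(-1 + 4\right) \right)} - 13 = 10 - 13 = -3$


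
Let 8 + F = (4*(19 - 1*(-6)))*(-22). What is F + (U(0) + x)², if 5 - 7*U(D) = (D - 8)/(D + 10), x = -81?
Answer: 5168836/1225 ≈ 4219.5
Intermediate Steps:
U(D) = 5/7 - (-8 + D)/(7*(10 + D)) (U(D) = 5/7 - (D - 8)/(7*(D + 10)) = 5/7 - (-8 + D)/(7*(10 + D)))
F = -2208 (F = -8 + (4*(19 - 1*(-6)))*(-22) = -8 + (4*(19 + 6))*(-22) = -8 + (4*25)*(-22) = -8 + 100*(-22) = -8 - 2200 = -2208)
F + (U(0) + x)² = -2208 + (2*(29 + 2*0)/(7*(10 + 0)) - 81)² = -2208 + ((2/7)*(29 + 0)/10 - 81)² = -2208 + ((2/7)*(⅒)*29 - 81)² = -2208 + (29/35 - 81)² = -2208 + (-2806/35)² = -2208 + 7873636/1225 = 5168836/1225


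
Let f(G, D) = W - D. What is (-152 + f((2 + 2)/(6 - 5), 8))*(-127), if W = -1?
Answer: 20447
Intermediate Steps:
f(G, D) = -1 - D
(-152 + f((2 + 2)/(6 - 5), 8))*(-127) = (-152 + (-1 - 1*8))*(-127) = (-152 + (-1 - 8))*(-127) = (-152 - 9)*(-127) = -161*(-127) = 20447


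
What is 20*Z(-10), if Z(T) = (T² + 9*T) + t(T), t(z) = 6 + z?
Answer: 120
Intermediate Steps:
Z(T) = 6 + T² + 10*T (Z(T) = (T² + 9*T) + (6 + T) = 6 + T² + 10*T)
20*Z(-10) = 20*(6 + (-10)² + 10*(-10)) = 20*(6 + 100 - 100) = 20*6 = 120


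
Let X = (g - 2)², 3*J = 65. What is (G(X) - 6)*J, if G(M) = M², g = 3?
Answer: -325/3 ≈ -108.33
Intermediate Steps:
J = 65/3 (J = (⅓)*65 = 65/3 ≈ 21.667)
X = 1 (X = (3 - 2)² = 1² = 1)
(G(X) - 6)*J = (1² - 6)*(65/3) = (1 - 6)*(65/3) = -5*65/3 = -325/3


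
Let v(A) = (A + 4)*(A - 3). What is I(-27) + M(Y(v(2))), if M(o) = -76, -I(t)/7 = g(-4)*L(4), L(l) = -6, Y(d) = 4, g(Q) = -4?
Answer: -244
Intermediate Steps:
v(A) = (-3 + A)*(4 + A) (v(A) = (4 + A)*(-3 + A) = (-3 + A)*(4 + A))
I(t) = -168 (I(t) = -(-28)*(-6) = -7*24 = -168)
I(-27) + M(Y(v(2))) = -168 - 76 = -244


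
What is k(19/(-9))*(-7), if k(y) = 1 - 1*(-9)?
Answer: -70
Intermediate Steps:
k(y) = 10 (k(y) = 1 + 9 = 10)
k(19/(-9))*(-7) = 10*(-7) = -70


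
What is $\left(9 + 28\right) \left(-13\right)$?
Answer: $-481$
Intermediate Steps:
$\left(9 + 28\right) \left(-13\right) = 37 \left(-13\right) = -481$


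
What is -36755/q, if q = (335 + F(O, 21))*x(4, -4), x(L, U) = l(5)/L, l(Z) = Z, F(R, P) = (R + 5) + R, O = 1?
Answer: -14702/171 ≈ -85.977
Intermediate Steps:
F(R, P) = 5 + 2*R (F(R, P) = (5 + R) + R = 5 + 2*R)
x(L, U) = 5/L
q = 855/2 (q = (335 + (5 + 2*1))*(5/4) = (335 + (5 + 2))*(5*(¼)) = (335 + 7)*(5/4) = 342*(5/4) = 855/2 ≈ 427.50)
-36755/q = -36755/855/2 = -36755*2/855 = -14702/171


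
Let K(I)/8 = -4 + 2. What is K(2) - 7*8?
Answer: -72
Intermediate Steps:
K(I) = -16 (K(I) = 8*(-4 + 2) = 8*(-2) = -16)
K(2) - 7*8 = -16 - 7*8 = -16 - 56 = -72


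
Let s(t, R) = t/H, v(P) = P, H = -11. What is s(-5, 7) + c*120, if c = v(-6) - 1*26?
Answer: -42235/11 ≈ -3839.5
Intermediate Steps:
s(t, R) = -t/11 (s(t, R) = t/(-11) = t*(-1/11) = -t/11)
c = -32 (c = -6 - 1*26 = -6 - 26 = -32)
s(-5, 7) + c*120 = -1/11*(-5) - 32*120 = 5/11 - 3840 = -42235/11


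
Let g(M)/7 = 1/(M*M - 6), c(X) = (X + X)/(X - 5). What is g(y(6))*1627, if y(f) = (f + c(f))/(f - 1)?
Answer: 284725/174 ≈ 1636.3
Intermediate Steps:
c(X) = 2*X/(-5 + X) (c(X) = (2*X)/(-5 + X) = 2*X/(-5 + X))
y(f) = (f + 2*f/(-5 + f))/(-1 + f) (y(f) = (f + 2*f/(-5 + f))/(f - 1) = (f + 2*f/(-5 + f))/(-1 + f))
g(M) = 7/(-6 + M**2) (g(M) = 7/(M*M - 6) = 7/(M**2 - 6) = 7/(-6 + M**2))
g(y(6))*1627 = (7/(-6 + (6*(-3 + 6)/((-1 + 6)*(-5 + 6)))**2))*1627 = (7/(-6 + (6*3/(5*1))**2))*1627 = (7/(-6 + (6*(1/5)*1*3)**2))*1627 = (7/(-6 + (18/5)**2))*1627 = (7/(-6 + 324/25))*1627 = (7/(174/25))*1627 = (7*(25/174))*1627 = (175/174)*1627 = 284725/174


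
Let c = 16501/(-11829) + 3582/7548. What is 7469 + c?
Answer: 111131611313/14880882 ≈ 7468.1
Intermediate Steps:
c = -13696345/14880882 (c = 16501*(-1/11829) + 3582*(1/7548) = -16501/11829 + 597/1258 = -13696345/14880882 ≈ -0.92040)
7469 + c = 7469 - 13696345/14880882 = 111131611313/14880882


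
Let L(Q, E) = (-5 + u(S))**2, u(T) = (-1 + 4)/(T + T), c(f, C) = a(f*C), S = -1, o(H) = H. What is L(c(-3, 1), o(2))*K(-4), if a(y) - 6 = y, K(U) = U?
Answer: -169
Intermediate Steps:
a(y) = 6 + y
c(f, C) = 6 + C*f (c(f, C) = 6 + f*C = 6 + C*f)
u(T) = 3/(2*T) (u(T) = 3/((2*T)) = 3*(1/(2*T)) = 3/(2*T))
L(Q, E) = 169/4 (L(Q, E) = (-5 + (3/2)/(-1))**2 = (-5 + (3/2)*(-1))**2 = (-5 - 3/2)**2 = (-13/2)**2 = 169/4)
L(c(-3, 1), o(2))*K(-4) = (169/4)*(-4) = -169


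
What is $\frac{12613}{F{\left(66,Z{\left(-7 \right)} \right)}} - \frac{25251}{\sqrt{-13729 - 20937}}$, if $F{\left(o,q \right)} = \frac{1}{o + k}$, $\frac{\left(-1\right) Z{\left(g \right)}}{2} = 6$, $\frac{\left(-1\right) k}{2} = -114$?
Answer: $3708222 + \frac{25251 i \sqrt{34666}}{34666} \approx 3.7082 \cdot 10^{6} + 135.62 i$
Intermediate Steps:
$k = 228$ ($k = \left(-2\right) \left(-114\right) = 228$)
$Z{\left(g \right)} = -12$ ($Z{\left(g \right)} = \left(-2\right) 6 = -12$)
$F{\left(o,q \right)} = \frac{1}{228 + o}$ ($F{\left(o,q \right)} = \frac{1}{o + 228} = \frac{1}{228 + o}$)
$\frac{12613}{F{\left(66,Z{\left(-7 \right)} \right)}} - \frac{25251}{\sqrt{-13729 - 20937}} = \frac{12613}{\frac{1}{228 + 66}} - \frac{25251}{\sqrt{-13729 - 20937}} = \frac{12613}{\frac{1}{294}} - \frac{25251}{\sqrt{-34666}} = 12613 \frac{1}{\frac{1}{294}} - \frac{25251}{i \sqrt{34666}} = 12613 \cdot 294 - 25251 \left(- \frac{i \sqrt{34666}}{34666}\right) = 3708222 + \frac{25251 i \sqrt{34666}}{34666}$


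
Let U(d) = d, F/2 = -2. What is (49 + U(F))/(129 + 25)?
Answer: 45/154 ≈ 0.29221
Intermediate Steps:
F = -4 (F = 2*(-2) = -4)
(49 + U(F))/(129 + 25) = (49 - 4)/(129 + 25) = 45/154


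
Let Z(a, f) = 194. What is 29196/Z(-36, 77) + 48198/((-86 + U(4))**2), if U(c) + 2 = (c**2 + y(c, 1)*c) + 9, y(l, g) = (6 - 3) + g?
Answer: 36922188/214273 ≈ 172.31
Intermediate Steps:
y(l, g) = 3 + g
U(c) = 7 + c**2 + 4*c (U(c) = -2 + ((c**2 + (3 + 1)*c) + 9) = -2 + ((c**2 + 4*c) + 9) = -2 + (9 + c**2 + 4*c) = 7 + c**2 + 4*c)
29196/Z(-36, 77) + 48198/((-86 + U(4))**2) = 29196/194 + 48198/((-86 + (7 + 4**2 + 4*4))**2) = 29196*(1/194) + 48198/((-86 + (7 + 16 + 16))**2) = 14598/97 + 48198/((-86 + 39)**2) = 14598/97 + 48198/((-47)**2) = 14598/97 + 48198/2209 = 36922188/214273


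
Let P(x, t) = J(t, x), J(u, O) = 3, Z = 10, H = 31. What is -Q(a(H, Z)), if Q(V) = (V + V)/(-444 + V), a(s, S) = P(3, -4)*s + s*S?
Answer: 806/41 ≈ 19.659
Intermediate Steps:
P(x, t) = 3
a(s, S) = 3*s + S*s (a(s, S) = 3*s + s*S = 3*s + S*s)
Q(V) = 2*V/(-444 + V) (Q(V) = (2*V)/(-444 + V) = 2*V/(-444 + V))
-Q(a(H, Z)) = -2*31*(3 + 10)/(-444 + 31*(3 + 10)) = -2*31*13/(-444 + 31*13) = -2*403/(-444 + 403) = -2*403/(-41) = -2*403*(-1)/41 = -1*(-806/41) = 806/41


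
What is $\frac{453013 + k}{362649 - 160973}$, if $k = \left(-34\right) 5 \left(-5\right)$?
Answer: $\frac{453863}{201676} \approx 2.2505$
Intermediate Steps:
$k = 850$ ($k = \left(-170\right) \left(-5\right) = 850$)
$\frac{453013 + k}{362649 - 160973} = \frac{453013 + 850}{362649 - 160973} = \frac{453863}{201676}$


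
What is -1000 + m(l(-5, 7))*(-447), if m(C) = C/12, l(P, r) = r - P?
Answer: -1447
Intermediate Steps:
m(C) = C/12 (m(C) = C*(1/12) = C/12)
-1000 + m(l(-5, 7))*(-447) = -1000 + ((7 - 1*(-5))/12)*(-447) = -1000 + ((7 + 5)/12)*(-447) = -1000 + ((1/12)*12)*(-447) = -1000 + 1*(-447) = -1000 - 447 = -1447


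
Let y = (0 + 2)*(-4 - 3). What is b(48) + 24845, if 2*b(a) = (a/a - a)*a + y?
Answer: 23710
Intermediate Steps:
y = -14 (y = 2*(-7) = -14)
b(a) = -7 + a*(1 - a)/2 (b(a) = ((a/a - a)*a - 14)/2 = ((1 - a)*a - 14)/2 = (a*(1 - a) - 14)/2 = (-14 + a*(1 - a))/2 = -7 + a*(1 - a)/2)
b(48) + 24845 = (-7 + (½)*48 - ½*48²) + 24845 = (-7 + 24 - ½*2304) + 24845 = (-7 + 24 - 1152) + 24845 = -1135 + 24845 = 23710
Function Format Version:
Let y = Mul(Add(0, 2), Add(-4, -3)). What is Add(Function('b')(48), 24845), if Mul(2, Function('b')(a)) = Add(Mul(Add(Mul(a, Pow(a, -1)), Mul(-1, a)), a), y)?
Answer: 23710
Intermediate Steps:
y = -14 (y = Mul(2, -7) = -14)
Function('b')(a) = Add(-7, Mul(Rational(1, 2), a, Add(1, Mul(-1, a)))) (Function('b')(a) = Mul(Rational(1, 2), Add(Mul(Add(Mul(a, Pow(a, -1)), Mul(-1, a)), a), -14)) = Mul(Rational(1, 2), Add(Mul(Add(1, Mul(-1, a)), a), -14)) = Mul(Rational(1, 2), Add(Mul(a, Add(1, Mul(-1, a))), -14)) = Mul(Rational(1, 2), Add(-14, Mul(a, Add(1, Mul(-1, a))))) = Add(-7, Mul(Rational(1, 2), a, Add(1, Mul(-1, a)))))
Add(Function('b')(48), 24845) = Add(Add(-7, Mul(Rational(1, 2), 48), Mul(Rational(-1, 2), Pow(48, 2))), 24845) = Add(Add(-7, 24, Mul(Rational(-1, 2), 2304)), 24845) = Add(Add(-7, 24, -1152), 24845) = Add(-1135, 24845) = 23710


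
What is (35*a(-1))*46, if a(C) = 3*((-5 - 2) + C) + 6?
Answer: -28980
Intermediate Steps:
a(C) = -15 + 3*C (a(C) = 3*(-7 + C) + 6 = (-21 + 3*C) + 6 = -15 + 3*C)
(35*a(-1))*46 = (35*(-15 + 3*(-1)))*46 = (35*(-15 - 3))*46 = (35*(-18))*46 = -630*46 = -28980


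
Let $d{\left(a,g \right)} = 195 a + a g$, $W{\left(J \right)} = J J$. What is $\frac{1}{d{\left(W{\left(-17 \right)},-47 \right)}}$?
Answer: $\frac{1}{42772} \approx 2.338 \cdot 10^{-5}$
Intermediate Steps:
$W{\left(J \right)} = J^{2}$
$\frac{1}{d{\left(W{\left(-17 \right)},-47 \right)}} = \frac{1}{\left(-17\right)^{2} \left(195 - 47\right)} = \frac{1}{289 \cdot 148} = \frac{1}{42772}$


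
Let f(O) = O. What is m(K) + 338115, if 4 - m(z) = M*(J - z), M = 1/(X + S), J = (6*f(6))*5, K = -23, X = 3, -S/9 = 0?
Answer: 1014154/3 ≈ 3.3805e+5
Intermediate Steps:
S = 0 (S = -9*0 = 0)
J = 180 (J = (6*6)*5 = 36*5 = 180)
M = ⅓ (M = 1/(3 + 0) = 1/3 = ⅓ ≈ 0.33333)
m(z) = -56 + z/3 (m(z) = 4 - (180 - z)/3 = 4 - (60 - z/3) = 4 + (-60 + z/3) = -56 + z/3)
m(K) + 338115 = (-56 + (⅓)*(-23)) + 338115 = (-56 - 23/3) + 338115 = -191/3 + 338115 = 1014154/3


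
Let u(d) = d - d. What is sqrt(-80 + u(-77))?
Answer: 4*I*sqrt(5) ≈ 8.9443*I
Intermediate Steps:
u(d) = 0
sqrt(-80 + u(-77)) = sqrt(-80 + 0) = sqrt(-80) = 4*I*sqrt(5)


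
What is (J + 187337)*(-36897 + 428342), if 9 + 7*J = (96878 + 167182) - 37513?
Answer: 602002091165/7 ≈ 8.6000e+10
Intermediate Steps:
J = 226538/7 (J = -9/7 + ((96878 + 167182) - 37513)/7 = -9/7 + (264060 - 37513)/7 = -9/7 + (⅐)*226547 = -9/7 + 226547/7 = 226538/7 ≈ 32363.)
(J + 187337)*(-36897 + 428342) = (226538/7 + 187337)*(-36897 + 428342) = (1537897/7)*391445 = 602002091165/7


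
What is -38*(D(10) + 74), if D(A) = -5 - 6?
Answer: -2394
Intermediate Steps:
D(A) = -11
-38*(D(10) + 74) = -38*(-11 + 74) = -38*63 = -2394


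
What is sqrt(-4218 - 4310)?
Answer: 4*I*sqrt(533) ≈ 92.347*I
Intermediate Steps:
sqrt(-4218 - 4310) = sqrt(-8528) = 4*I*sqrt(533)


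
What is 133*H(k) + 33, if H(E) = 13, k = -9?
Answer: 1762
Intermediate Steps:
133*H(k) + 33 = 133*13 + 33 = 1729 + 33 = 1762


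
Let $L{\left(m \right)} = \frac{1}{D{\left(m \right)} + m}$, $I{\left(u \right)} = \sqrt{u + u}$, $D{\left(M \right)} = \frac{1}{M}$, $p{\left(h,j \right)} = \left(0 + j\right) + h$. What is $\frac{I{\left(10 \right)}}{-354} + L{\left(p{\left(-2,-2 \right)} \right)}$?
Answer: $- \frac{4}{17} - \frac{\sqrt{5}}{177} \approx -0.24793$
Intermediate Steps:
$p{\left(h,j \right)} = h + j$ ($p{\left(h,j \right)} = j + h = h + j$)
$I{\left(u \right)} = \sqrt{2} \sqrt{u}$ ($I{\left(u \right)} = \sqrt{2 u} = \sqrt{2} \sqrt{u}$)
$L{\left(m \right)} = \frac{1}{m + \frac{1}{m}}$ ($L{\left(m \right)} = \frac{1}{\frac{1}{m} + m} = \frac{1}{m + \frac{1}{m}}$)
$\frac{I{\left(10 \right)}}{-354} + L{\left(p{\left(-2,-2 \right)} \right)} = \frac{\sqrt{2} \sqrt{10}}{-354} + \frac{-2 - 2}{1 + \left(-2 - 2\right)^{2}} = 2 \sqrt{5} \left(- \frac{1}{354}\right) - \frac{4}{1 + \left(-4\right)^{2}} = - \frac{\sqrt{5}}{177} - \frac{4}{1 + 16} = - \frac{\sqrt{5}}{177} - \frac{4}{17} = - \frac{4}{17} - \frac{\sqrt{5}}{177}$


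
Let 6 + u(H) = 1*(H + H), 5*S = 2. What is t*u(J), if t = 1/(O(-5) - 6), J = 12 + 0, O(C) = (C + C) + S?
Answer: -15/13 ≈ -1.1538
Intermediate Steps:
S = ⅖ (S = (⅕)*2 = ⅖ ≈ 0.40000)
O(C) = ⅖ + 2*C (O(C) = (C + C) + ⅖ = 2*C + ⅖ = ⅖ + 2*C)
J = 12
u(H) = -6 + 2*H (u(H) = -6 + 1*(H + H) = -6 + 1*(2*H) = -6 + 2*H)
t = -5/78 (t = 1/((⅖ + 2*(-5)) - 6) = 1/((⅖ - 10) - 6) = 1/(-48/5 - 6) = 1/(-78/5) = -5/78 ≈ -0.064103)
t*u(J) = -5*(-6 + 2*12)/78 = -5*(-6 + 24)/78 = -5/78*18 = -15/13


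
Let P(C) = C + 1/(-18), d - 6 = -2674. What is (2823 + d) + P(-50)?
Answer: 1889/18 ≈ 104.94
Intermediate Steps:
d = -2668 (d = 6 - 2674 = -2668)
P(C) = -1/18 + C (P(C) = C - 1/18 = -1/18 + C)
(2823 + d) + P(-50) = (2823 - 2668) + (-1/18 - 50) = 155 - 901/18 = 1889/18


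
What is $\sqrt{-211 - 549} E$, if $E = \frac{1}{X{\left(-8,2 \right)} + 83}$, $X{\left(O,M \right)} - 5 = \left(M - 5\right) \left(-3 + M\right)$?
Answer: $\frac{2 i \sqrt{190}}{91} \approx 0.30295 i$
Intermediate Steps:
$X{\left(O,M \right)} = 5 + \left(-5 + M\right) \left(-3 + M\right)$ ($X{\left(O,M \right)} = 5 + \left(M - 5\right) \left(-3 + M\right) = 5 + \left(-5 + M\right) \left(-3 + M\right)$)
$E = \frac{1}{91}$ ($E = \frac{1}{\left(20 + 2^{2} - 16\right) + 83} = \frac{1}{\left(20 + 4 - 16\right) + 83} = \frac{1}{8 + 83} = \frac{1}{91} \approx 0.010989$)
$\sqrt{-211 - 549} E = \sqrt{-211 - 549} \cdot \frac{1}{91} = \sqrt{-760} \cdot \frac{1}{91} = 2 i \sqrt{190} \cdot \frac{1}{91} = \frac{2 i \sqrt{190}}{91}$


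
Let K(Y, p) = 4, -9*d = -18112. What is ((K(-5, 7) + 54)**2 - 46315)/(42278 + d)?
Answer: -386559/398614 ≈ -0.96976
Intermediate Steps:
d = 18112/9 (d = -1/9*(-18112) = 18112/9 ≈ 2012.4)
((K(-5, 7) + 54)**2 - 46315)/(42278 + d) = ((4 + 54)**2 - 46315)/(42278 + 18112/9) = (58**2 - 46315)/(398614/9) = (3364 - 46315)*(9/398614) = -42951*9/398614 = -386559/398614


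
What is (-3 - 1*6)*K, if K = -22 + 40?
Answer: -162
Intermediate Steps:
K = 18
(-3 - 1*6)*K = (-3 - 1*6)*18 = (-3 - 6)*18 = -9*18 = -162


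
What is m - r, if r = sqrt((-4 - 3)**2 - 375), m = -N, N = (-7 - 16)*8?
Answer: 184 - I*sqrt(326) ≈ 184.0 - 18.055*I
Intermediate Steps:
N = -184 (N = -23*8 = -184)
m = 184 (m = -1*(-184) = 184)
r = I*sqrt(326) (r = sqrt((-7)**2 - 375) = sqrt(49 - 375) = sqrt(-326) = I*sqrt(326) ≈ 18.055*I)
m - r = 184 - I*sqrt(326)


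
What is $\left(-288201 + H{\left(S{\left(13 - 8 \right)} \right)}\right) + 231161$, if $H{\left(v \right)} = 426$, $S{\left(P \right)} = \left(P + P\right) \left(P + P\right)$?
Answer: $-56614$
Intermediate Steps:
$S{\left(P \right)} = 4 P^{2}$ ($S{\left(P \right)} = 2 P 2 P = 4 P^{2}$)
$\left(-288201 + H{\left(S{\left(13 - 8 \right)} \right)}\right) + 231161 = \left(-288201 + 426\right) + 231161 = -287775 + 231161 = -56614$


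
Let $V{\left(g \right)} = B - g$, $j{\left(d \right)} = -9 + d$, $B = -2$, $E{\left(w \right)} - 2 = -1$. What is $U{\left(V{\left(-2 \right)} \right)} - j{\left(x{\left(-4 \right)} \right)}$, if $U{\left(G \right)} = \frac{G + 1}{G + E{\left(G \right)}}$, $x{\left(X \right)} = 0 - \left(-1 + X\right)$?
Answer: $5$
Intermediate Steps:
$E{\left(w \right)} = 1$ ($E{\left(w \right)} = 2 - 1 = 1$)
$x{\left(X \right)} = 1 - X$
$V{\left(g \right)} = -2 - g$
$U{\left(G \right)} = 1$ ($U{\left(G \right)} = \frac{G + 1}{G + 1} = \frac{1 + G}{1 + G} = 1$)
$U{\left(V{\left(-2 \right)} \right)} - j{\left(x{\left(-4 \right)} \right)} = 1 - \left(-9 + \left(1 - -4\right)\right) = 1 - \left(-9 + \left(1 + 4\right)\right) = 1 - \left(-9 + 5\right) = 1 - -4 = 1 + 4 = 5$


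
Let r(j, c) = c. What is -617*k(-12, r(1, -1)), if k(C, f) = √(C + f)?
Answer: -617*I*√13 ≈ -2224.6*I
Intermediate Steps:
-617*k(-12, r(1, -1)) = -617*√(-12 - 1) = -617*I*√13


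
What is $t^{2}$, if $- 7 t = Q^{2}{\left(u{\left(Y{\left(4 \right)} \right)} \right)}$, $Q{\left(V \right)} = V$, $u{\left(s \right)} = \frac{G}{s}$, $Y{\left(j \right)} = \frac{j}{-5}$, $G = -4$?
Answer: $\frac{625}{49} \approx 12.755$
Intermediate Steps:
$Y{\left(j \right)} = - \frac{j}{5}$ ($Y{\left(j \right)} = j \left(- \frac{1}{5}\right) = - \frac{j}{5}$)
$u{\left(s \right)} = - \frac{4}{s}$
$t = - \frac{25}{7}$ ($t = - \frac{\left(- \frac{4}{\left(- \frac{1}{5}\right) 4}\right)^{2}}{7} = - \frac{\left(- \frac{4}{- \frac{4}{5}}\right)^{2}}{7} = - \frac{\left(\left(-4\right) \left(- \frac{5}{4}\right)\right)^{2}}{7} = - \frac{5^{2}}{7} = \left(- \frac{1}{7}\right) 25 = - \frac{25}{7} \approx -3.5714$)
$t^{2} = \left(- \frac{25}{7}\right)^{2} = \frac{625}{49}$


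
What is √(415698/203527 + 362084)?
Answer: √14998776939802082/203527 ≈ 601.74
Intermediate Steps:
√(415698/203527 + 362084) = √(73694285966/203527) = √14998776939802082/203527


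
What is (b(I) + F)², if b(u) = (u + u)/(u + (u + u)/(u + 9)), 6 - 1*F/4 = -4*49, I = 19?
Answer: 147573904/225 ≈ 6.5588e+5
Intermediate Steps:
F = 808 (F = 24 - (-16)*49 = 24 - 4*(-196) = 24 + 784 = 808)
b(u) = 2*u/(u + 2*u/(9 + u)) (b(u) = (2*u)/(u + (2*u)/(9 + u)) = (2*u)/(u + 2*u/(9 + u)) = 2*u/(u + 2*u/(9 + u)))
(b(I) + F)² = (2*(9 + 19)/(11 + 19) + 808)² = (2*28/30 + 808)² = (2*(1/30)*28 + 808)² = (28/15 + 808)² = (12148/15)² = 147573904/225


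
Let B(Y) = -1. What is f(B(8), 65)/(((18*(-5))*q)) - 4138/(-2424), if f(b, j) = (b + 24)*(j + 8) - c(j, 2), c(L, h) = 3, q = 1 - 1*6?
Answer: 493727/90900 ≈ 5.4315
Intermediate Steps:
q = -5 (q = 1 - 6 = -5)
f(b, j) = -3 + (8 + j)*(24 + b) (f(b, j) = (b + 24)*(j + 8) - 1*3 = (24 + b)*(8 + j) - 3 = (8 + j)*(24 + b) - 3 = -3 + (8 + j)*(24 + b))
f(B(8), 65)/(((18*(-5))*q)) - 4138/(-2424) = (189 + 8*(-1) + 24*65 - 1*65)/(((18*(-5))*(-5))) - 4138/(-2424) = (189 - 8 + 1560 - 65)/((-90*(-5))) - 4138*(-1/2424) = 1676/450 + 2069/1212 = 1676*(1/450) + 2069/1212 = 838/225 + 2069/1212 = 493727/90900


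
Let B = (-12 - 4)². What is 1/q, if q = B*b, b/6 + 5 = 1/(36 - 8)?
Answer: -7/53376 ≈ -0.00013115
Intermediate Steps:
B = 256 (B = (-16)² = 256)
b = -417/14 (b = -30 + 6/(36 - 8) = -30 + 6/28 = -30 + 6*(1/28) = -30 + 3/14 = -417/14 ≈ -29.786)
q = -53376/7 (q = 256*(-417/14) = -53376/7 ≈ -7625.1)
1/q = 1/(-53376/7) = -7/53376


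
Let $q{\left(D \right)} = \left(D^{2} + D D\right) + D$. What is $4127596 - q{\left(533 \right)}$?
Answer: $3558885$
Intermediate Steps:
$q{\left(D \right)} = D + 2 D^{2}$ ($q{\left(D \right)} = \left(D^{2} + D^{2}\right) + D = 2 D^{2} + D = D + 2 D^{2}$)
$4127596 - q{\left(533 \right)} = 4127596 - 533 \left(1 + 2 \cdot 533\right) = 4127596 - 533 \left(1 + 1066\right) = 4127596 - 533 \cdot 1067 = 4127596 - 568711 = 3558885$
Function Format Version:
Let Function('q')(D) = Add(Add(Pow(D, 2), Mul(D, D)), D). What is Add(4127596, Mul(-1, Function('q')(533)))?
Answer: 3558885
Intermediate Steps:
Function('q')(D) = Add(D, Mul(2, Pow(D, 2))) (Function('q')(D) = Add(Add(Pow(D, 2), Pow(D, 2)), D) = Add(Mul(2, Pow(D, 2)), D) = Add(D, Mul(2, Pow(D, 2))))
Add(4127596, Mul(-1, Function('q')(533))) = Add(4127596, Mul(-1, Mul(533, Add(1, Mul(2, 533))))) = Add(4127596, Mul(-1, Mul(533, Add(1, 1066)))) = Add(4127596, Mul(-1, Mul(533, 1067))) = Add(4127596, Mul(-1, 568711)) = Add(4127596, -568711) = 3558885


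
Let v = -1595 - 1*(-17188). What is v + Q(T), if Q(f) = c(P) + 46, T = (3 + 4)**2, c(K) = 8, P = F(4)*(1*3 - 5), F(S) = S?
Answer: 15647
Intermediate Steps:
P = -8 (P = 4*(1*3 - 5) = 4*(3 - 5) = 4*(-2) = -8)
v = 15593 (v = -1595 + 17188 = 15593)
T = 49 (T = 7**2 = 49)
Q(f) = 54 (Q(f) = 8 + 46 = 54)
v + Q(T) = 15593 + 54 = 15647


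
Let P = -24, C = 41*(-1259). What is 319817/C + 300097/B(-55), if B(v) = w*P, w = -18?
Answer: 15352546099/22299408 ≈ 688.47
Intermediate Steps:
C = -51619
B(v) = 432 (B(v) = -18*(-24) = 432)
319817/C + 300097/B(-55) = 319817/(-51619) + 300097/432 = 319817*(-1/51619) + 300097*(1/432) = -319817/51619 + 300097/432 = 15352546099/22299408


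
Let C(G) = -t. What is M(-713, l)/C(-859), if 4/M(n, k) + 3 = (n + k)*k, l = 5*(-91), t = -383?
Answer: 4/203540371 ≈ 1.9652e-8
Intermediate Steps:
C(G) = 383 (C(G) = -1*(-383) = 383)
l = -455
M(n, k) = 4/(-3 + k*(k + n)) (M(n, k) = 4/(-3 + (n + k)*k) = 4/(-3 + (k + n)*k) = 4/(-3 + k*(k + n)))
M(-713, l)/C(-859) = (4/(-3 + (-455)² - 455*(-713)))/383 = (4/(-3 + 207025 + 324415))*(1/383) = (4/531437)*(1/383) = 4/203540371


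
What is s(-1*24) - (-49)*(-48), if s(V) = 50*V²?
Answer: 26448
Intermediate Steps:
s(-1*24) - (-49)*(-48) = 50*(-1*24)² - (-49)*(-48) = 50*(-24)² - 1*2352 = 50*576 - 2352 = 28800 - 2352 = 26448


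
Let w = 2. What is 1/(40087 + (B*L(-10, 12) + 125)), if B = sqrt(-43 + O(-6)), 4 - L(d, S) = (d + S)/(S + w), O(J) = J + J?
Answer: 218932/8803698039 - 7*I*sqrt(55)/2934566013 ≈ 2.4868e-5 - 1.769e-8*I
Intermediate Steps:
O(J) = 2*J
L(d, S) = 4 - (S + d)/(2 + S) (L(d, S) = 4 - (d + S)/(S + 2) = 4 - (S + d)/(2 + S))
B = I*sqrt(55) (B = sqrt(-43 + 2*(-6)) = sqrt(-43 - 12) = sqrt(-55) = I*sqrt(55) ≈ 7.4162*I)
1/(40087 + (B*L(-10, 12) + 125)) = 1/(40087 + ((I*sqrt(55))*((8 - 1*(-10) + 3*12)/(2 + 12)) + 125)) = 1/(40087 + ((I*sqrt(55))*((8 + 10 + 36)/14) + 125)) = 1/(40087 + ((I*sqrt(55))*((1/14)*54) + 125)) = 1/(40087 + ((I*sqrt(55))*(27/7) + 125)) = 1/(40087 + (27*I*sqrt(55)/7 + 125)) = 1/(40087 + (125 + 27*I*sqrt(55)/7)) = 1/(40212 + 27*I*sqrt(55)/7)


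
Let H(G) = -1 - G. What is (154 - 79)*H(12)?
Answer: -975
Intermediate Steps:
(154 - 79)*H(12) = (154 - 79)*(-1 - 1*12) = 75*(-1 - 12) = 75*(-13) = -975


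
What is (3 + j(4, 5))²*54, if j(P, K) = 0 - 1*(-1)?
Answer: 864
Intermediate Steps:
j(P, K) = 1 (j(P, K) = 0 + 1 = 1)
(3 + j(4, 5))²*54 = (3 + 1)²*54 = 4²*54 = 16*54 = 864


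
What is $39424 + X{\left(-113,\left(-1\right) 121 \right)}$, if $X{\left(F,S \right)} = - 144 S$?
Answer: $56848$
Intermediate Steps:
$39424 + X{\left(-113,\left(-1\right) 121 \right)} = 39424 - 144 \left(\left(-1\right) 121\right) = 39424 - -17424 = 39424 + 17424 = 56848$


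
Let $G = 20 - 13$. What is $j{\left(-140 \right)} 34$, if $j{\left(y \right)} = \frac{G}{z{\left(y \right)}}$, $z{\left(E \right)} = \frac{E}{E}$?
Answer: $238$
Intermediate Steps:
$z{\left(E \right)} = 1$
$G = 7$
$j{\left(y \right)} = 7$ ($j{\left(y \right)} = \frac{7}{1} = 7 \cdot 1 = 7$)
$j{\left(-140 \right)} 34 = 7 \cdot 34 = 238$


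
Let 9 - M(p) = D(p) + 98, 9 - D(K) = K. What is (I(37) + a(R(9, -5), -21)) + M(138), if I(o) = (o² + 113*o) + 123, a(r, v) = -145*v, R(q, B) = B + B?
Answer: 8758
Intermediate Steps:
D(K) = 9 - K
R(q, B) = 2*B
M(p) = -98 + p (M(p) = 9 - ((9 - p) + 98) = 9 - (107 - p) = 9 + (-107 + p) = -98 + p)
I(o) = 123 + o² + 113*o
(I(37) + a(R(9, -5), -21)) + M(138) = ((123 + 37² + 113*37) - 145*(-21)) + (-98 + 138) = ((123 + 1369 + 4181) + 3045) + 40 = (5673 + 3045) + 40 = 8718 + 40 = 8758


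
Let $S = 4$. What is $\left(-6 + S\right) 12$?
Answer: $-24$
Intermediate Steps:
$\left(-6 + S\right) 12 = \left(-6 + 4\right) 12 = \left(-2\right) 12 = -24$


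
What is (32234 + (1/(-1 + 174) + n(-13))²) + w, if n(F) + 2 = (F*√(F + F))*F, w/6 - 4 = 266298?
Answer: 26560909365/29929 - 116610*I*√26/173 ≈ 8.8746e+5 - 3437.0*I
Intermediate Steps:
w = 1597812 (w = 24 + 6*266298 = 24 + 1597788 = 1597812)
n(F) = -2 + √2*F^(5/2) (n(F) = -2 + (F*√(F + F))*F = -2 + (F*√(2*F))*F = -2 + (F*(√2*√F))*F = -2 + (√2*F^(3/2))*F = -2 + √2*F^(5/2))
(32234 + (1/(-1 + 174) + n(-13))²) + w = (32234 + (1/(-1 + 174) + (-2 + √2*(-13)^(5/2)))²) + 1597812 = (32234 + (1/173 + (-2 + √2*(169*I*√13)))²) + 1597812 = (32234 + (1/173 + (-2 + 169*I*√26))²) + 1597812 = (32234 + (-345/173 + 169*I*√26)²) + 1597812 = 1630046 + (-345/173 + 169*I*√26)²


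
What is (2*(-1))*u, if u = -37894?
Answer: 75788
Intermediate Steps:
(2*(-1))*u = (2*(-1))*(-37894) = -2*(-37894) = 75788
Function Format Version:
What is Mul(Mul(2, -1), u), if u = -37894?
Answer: 75788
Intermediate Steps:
Mul(Mul(2, -1), u) = Mul(Mul(2, -1), -37894) = Mul(-2, -37894) = 75788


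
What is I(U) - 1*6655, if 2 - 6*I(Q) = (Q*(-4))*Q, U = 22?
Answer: -6332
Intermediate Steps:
I(Q) = ⅓ + 2*Q²/3 (I(Q) = ⅓ - Q*(-4)*Q/6 = ⅓ - (-4*Q)*Q/6 = ⅓ - (-2)*Q²/3 = ⅓ + 2*Q²/3)
I(U) - 1*6655 = (⅓ + (⅔)*22²) - 1*6655 = (⅓ + (⅔)*484) - 6655 = (⅓ + 968/3) - 6655 = 323 - 6655 = -6332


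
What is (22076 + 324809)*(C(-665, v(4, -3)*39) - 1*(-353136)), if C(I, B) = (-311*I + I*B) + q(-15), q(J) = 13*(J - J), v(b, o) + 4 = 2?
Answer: 212231527585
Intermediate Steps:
v(b, o) = -2 (v(b, o) = -4 + 2 = -2)
q(J) = 0 (q(J) = 13*0 = 0)
C(I, B) = -311*I + B*I (C(I, B) = (-311*I + I*B) + 0 = (-311*I + B*I) + 0 = -311*I + B*I)
(22076 + 324809)*(C(-665, v(4, -3)*39) - 1*(-353136)) = (22076 + 324809)*(-665*(-311 - 2*39) - 1*(-353136)) = 346885*(-665*(-311 - 78) + 353136) = 346885*(-665*(-389) + 353136) = 346885*(258685 + 353136) = 346885*611821 = 212231527585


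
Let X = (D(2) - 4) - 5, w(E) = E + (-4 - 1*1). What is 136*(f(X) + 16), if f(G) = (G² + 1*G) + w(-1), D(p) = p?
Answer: 7072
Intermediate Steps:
w(E) = -5 + E (w(E) = E + (-4 - 1) = E - 5 = -5 + E)
X = -7 (X = (2 - 4) - 5 = -2 - 5 = -7)
f(G) = -6 + G + G² (f(G) = (G² + 1*G) + (-5 - 1) = (G² + G) - 6 = (G + G²) - 6 = -6 + G + G²)
136*(f(X) + 16) = 136*((-6 - 7 + (-7)²) + 16) = 136*((-6 - 7 + 49) + 16) = 136*(36 + 16) = 136*52 = 7072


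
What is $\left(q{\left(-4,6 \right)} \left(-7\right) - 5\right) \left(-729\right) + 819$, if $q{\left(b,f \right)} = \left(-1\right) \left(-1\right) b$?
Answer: $-15948$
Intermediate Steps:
$q{\left(b,f \right)} = b$ ($q{\left(b,f \right)} = 1 b = b$)
$\left(q{\left(-4,6 \right)} \left(-7\right) - 5\right) \left(-729\right) + 819 = \left(\left(-4\right) \left(-7\right) - 5\right) \left(-729\right) + 819 = \left(28 - 5\right) \left(-729\right) + 819 = 23 \left(-729\right) + 819 = -16767 + 819 = -15948$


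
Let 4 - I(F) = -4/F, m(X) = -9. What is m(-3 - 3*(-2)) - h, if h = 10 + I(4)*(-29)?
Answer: 126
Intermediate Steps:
I(F) = 4 + 4/F (I(F) = 4 - (-4)/F = 4 + 4/F)
h = -135 (h = 10 + (4 + 4/4)*(-29) = 10 + (4 + 4*(¼))*(-29) = 10 + (4 + 1)*(-29) = 10 + 5*(-29) = 10 - 145 = -135)
m(-3 - 3*(-2)) - h = -9 - 1*(-135) = -9 + 135 = 126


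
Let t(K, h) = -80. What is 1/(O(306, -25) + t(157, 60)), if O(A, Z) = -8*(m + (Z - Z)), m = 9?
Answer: -1/152 ≈ -0.0065789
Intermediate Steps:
O(A, Z) = -72 (O(A, Z) = -8*(9 + (Z - Z)) = -8*(9 + 0) = -8*9 = -72)
1/(O(306, -25) + t(157, 60)) = 1/(-72 - 80) = 1/(-152) = -1/152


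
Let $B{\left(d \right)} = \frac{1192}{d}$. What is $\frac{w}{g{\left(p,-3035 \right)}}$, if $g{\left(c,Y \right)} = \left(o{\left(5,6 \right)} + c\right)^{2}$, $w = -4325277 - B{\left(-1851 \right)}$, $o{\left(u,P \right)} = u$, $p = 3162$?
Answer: $- \frac{8006086535}{18565324539} \approx -0.43124$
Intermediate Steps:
$w = - \frac{8006086535}{1851}$ ($w = -4325277 - \frac{1192}{-1851} = -4325277 - 1192 \left(- \frac{1}{1851}\right) = -4325277 - - \frac{1192}{1851} = -4325277 + \frac{1192}{1851} = - \frac{8006086535}{1851} \approx -4.3253 \cdot 10^{6}$)
$g{\left(c,Y \right)} = \left(5 + c\right)^{2}$
$\frac{w}{g{\left(p,-3035 \right)}} = - \frac{8006086535}{1851 \left(5 + 3162\right)^{2}} = - \frac{8006086535}{1851 \cdot 3167^{2}} = - \frac{8006086535}{1851 \cdot 10029889} = \left(- \frac{8006086535}{1851}\right) \frac{1}{10029889} = - \frac{8006086535}{18565324539}$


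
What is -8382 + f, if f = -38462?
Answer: -46844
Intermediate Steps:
-8382 + f = -8382 - 38462 = -46844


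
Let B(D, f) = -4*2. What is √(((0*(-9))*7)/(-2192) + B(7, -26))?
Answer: 2*I*√2 ≈ 2.8284*I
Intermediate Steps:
B(D, f) = -8
√(((0*(-9))*7)/(-2192) + B(7, -26)) = √(((0*(-9))*7)/(-2192) - 8) = √((0*7)*(-1/2192) - 8) = √(0*(-1/2192) - 8) = √(0 - 8) = √(-8) = 2*I*√2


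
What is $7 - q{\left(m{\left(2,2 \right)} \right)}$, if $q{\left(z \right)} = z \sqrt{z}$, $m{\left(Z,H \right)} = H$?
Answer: $7 - 2 \sqrt{2} \approx 4.1716$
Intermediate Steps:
$q{\left(z \right)} = z^{\frac{3}{2}}$
$7 - q{\left(m{\left(2,2 \right)} \right)} = 7 - 2^{\frac{3}{2}} = 7 - 2 \sqrt{2}$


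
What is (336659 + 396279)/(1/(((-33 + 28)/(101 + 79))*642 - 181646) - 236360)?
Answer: -399444980027/128814190943 ≈ -3.1009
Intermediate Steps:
(336659 + 396279)/(1/(((-33 + 28)/(101 + 79))*642 - 181646) - 236360) = 732938/(1/(-5/180*642 - 181646) - 236360) = 732938/(1/(-5*1/180*642 - 181646) - 236360) = 732938/(1/(-1/36*642 - 181646) - 236360) = 732938/(1/(-107/6 - 181646) - 236360) = 732938/(1/(-1089983/6) - 236360) = 732938/(-6/1089983 - 236360) = 732938/(-257628381886/1089983) = 732938*(-1089983/257628381886) = -399444980027/128814190943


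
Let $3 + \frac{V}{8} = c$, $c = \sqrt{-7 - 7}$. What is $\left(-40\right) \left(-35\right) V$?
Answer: $-33600 + 11200 i \sqrt{14} \approx -33600.0 + 41907.0 i$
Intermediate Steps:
$c = i \sqrt{14}$ ($c = \sqrt{-14} = i \sqrt{14} \approx 3.7417 i$)
$V = -24 + 8 i \sqrt{14} \approx -24.0 + 29.933 i$
$\left(-40\right) \left(-35\right) V = \left(-40\right) \left(-35\right) \left(-24 + 8 i \sqrt{14}\right) = 1400 \left(-24 + 8 i \sqrt{14}\right) = -33600 + 11200 i \sqrt{14}$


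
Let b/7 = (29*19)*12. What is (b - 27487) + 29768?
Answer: 48565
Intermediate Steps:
b = 46284 (b = 7*((29*19)*12) = 7*(551*12) = 7*6612 = 46284)
(b - 27487) + 29768 = (46284 - 27487) + 29768 = 18797 + 29768 = 48565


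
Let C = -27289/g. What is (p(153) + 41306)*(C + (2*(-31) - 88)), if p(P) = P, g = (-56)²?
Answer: -20633688251/3136 ≈ -6.5796e+6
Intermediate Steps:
g = 3136
C = -27289/3136 ≈ -8.7018
(p(153) + 41306)*(C + (2*(-31) - 88)) = (153 + 41306)*(-27289/3136 + (2*(-31) - 88)) = 41459*(-27289/3136 + (-62 - 88)) = 41459*(-27289/3136 - 150) = 41459*(-497689/3136) = -20633688251/3136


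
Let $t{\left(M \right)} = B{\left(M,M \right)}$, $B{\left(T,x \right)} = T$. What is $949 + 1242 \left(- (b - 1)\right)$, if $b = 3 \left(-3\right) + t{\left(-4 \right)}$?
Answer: $18337$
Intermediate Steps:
$t{\left(M \right)} = M$
$b = -13$ ($b = 3 \left(-3\right) - 4 = -9 - 4 = -13$)
$949 + 1242 \left(- (b - 1)\right) = 949 + 1242 \left(- (-13 - 1)\right) = 949 + 1242 \left(\left(-1\right) \left(-14\right)\right) = 949 + 1242 \cdot 14 = 949 + 17388 = 18337$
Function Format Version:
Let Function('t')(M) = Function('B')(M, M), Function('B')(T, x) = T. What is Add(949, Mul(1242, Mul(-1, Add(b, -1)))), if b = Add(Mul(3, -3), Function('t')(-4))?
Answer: 18337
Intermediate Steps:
Function('t')(M) = M
b = -13 (b = Add(Mul(3, -3), -4) = Add(-9, -4) = -13)
Add(949, Mul(1242, Mul(-1, Add(b, -1)))) = Add(949, Mul(1242, Mul(-1, Add(-13, -1)))) = Add(949, Mul(1242, Mul(-1, -14))) = Add(949, Mul(1242, 14)) = Add(949, 17388) = 18337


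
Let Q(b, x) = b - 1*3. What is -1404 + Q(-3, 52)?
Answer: -1410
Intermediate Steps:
Q(b, x) = -3 + b (Q(b, x) = b - 3 = -3 + b)
-1404 + Q(-3, 52) = -1404 + (-3 - 3) = -1404 - 6 = -1410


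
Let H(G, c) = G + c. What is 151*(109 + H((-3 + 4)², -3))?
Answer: 16157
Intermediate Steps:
151*(109 + H((-3 + 4)², -3)) = 151*(109 + ((-3 + 4)² - 3)) = 151*(109 + (1² - 3)) = 151*(109 + (1 - 3)) = 151*(109 - 2) = 151*107 = 16157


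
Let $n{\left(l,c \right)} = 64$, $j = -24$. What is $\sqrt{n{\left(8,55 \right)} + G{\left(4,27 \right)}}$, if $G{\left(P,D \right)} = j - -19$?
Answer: $\sqrt{59} \approx 7.6811$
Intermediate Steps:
$G{\left(P,D \right)} = -5$ ($G{\left(P,D \right)} = -24 - -19 = -24 + 19 = -5$)
$\sqrt{n{\left(8,55 \right)} + G{\left(4,27 \right)}} = \sqrt{64 - 5} = \sqrt{59}$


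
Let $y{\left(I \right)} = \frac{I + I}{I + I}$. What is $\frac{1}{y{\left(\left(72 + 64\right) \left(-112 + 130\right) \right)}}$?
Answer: $1$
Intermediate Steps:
$y{\left(I \right)} = 1$ ($y{\left(I \right)} = \frac{2 I}{2 I} = 2 I \frac{1}{2 I} = 1$)
$\frac{1}{y{\left(\left(72 + 64\right) \left(-112 + 130\right) \right)}} = 1^{-1} = 1$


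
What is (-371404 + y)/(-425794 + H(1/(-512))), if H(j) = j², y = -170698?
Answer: 142108786688/111619342335 ≈ 1.2732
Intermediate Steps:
(-371404 + y)/(-425794 + H(1/(-512))) = (-371404 - 170698)/(-425794 + (1/(-512))²) = -542102/(-425794 + (-1/512)²) = -542102/(-425794 + 1/262144) = -542102/(-111619342335/262144) = -542102*(-262144/111619342335) = 142108786688/111619342335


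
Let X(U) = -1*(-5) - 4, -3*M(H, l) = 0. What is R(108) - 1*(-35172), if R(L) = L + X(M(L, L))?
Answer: 35281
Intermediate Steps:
M(H, l) = 0 (M(H, l) = -⅓*0 = 0)
X(U) = 1 (X(U) = 5 - 4 = 1)
R(L) = 1 + L (R(L) = L + 1 = 1 + L)
R(108) - 1*(-35172) = (1 + 108) - 1*(-35172) = 109 + 35172 = 35281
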